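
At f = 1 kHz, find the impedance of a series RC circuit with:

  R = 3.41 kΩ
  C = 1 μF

Step 1 — Angular frequency: ω = 2π·f = 2π·1000 = 6283 rad/s.
Step 2 — Component impedances:
  R: Z = R = 3410 Ω
  C: Z = 1/(jωC) = -j/(ω·C) = 0 - j159.2 Ω
Step 3 — Series combination: Z_total = R + C = 3410 - j159.2 Ω = 3414∠-2.7° Ω.

Z = 3410 - j159.2 Ω = 3414∠-2.7° Ω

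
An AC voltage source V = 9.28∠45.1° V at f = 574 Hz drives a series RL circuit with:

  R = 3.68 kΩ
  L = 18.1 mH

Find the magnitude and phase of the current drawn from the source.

Step 1 — Angular frequency: ω = 2π·f = 2π·574 = 3607 rad/s.
Step 2 — Component impedances:
  R: Z = R = 3680 Ω
  L: Z = jωL = j·3607·0.0181 = 0 + j65.28 Ω
Step 3 — Series combination: Z_total = R + L = 3680 + j65.28 Ω = 3681∠1.0° Ω.
Step 4 — Source phasor: V = 9.28∠45.1° V = 6.55 + j6.573 V.
Step 5 — Ohm's law: I = V / Z_total = (6.55 + j6.573) / (3680 + j65.28) = 0.001811 + j0.001754 A.
Step 6 — Convert to polar: |I| = 0.002521 A, ∠I = 44.1°.

I = 0.002521∠44.1° A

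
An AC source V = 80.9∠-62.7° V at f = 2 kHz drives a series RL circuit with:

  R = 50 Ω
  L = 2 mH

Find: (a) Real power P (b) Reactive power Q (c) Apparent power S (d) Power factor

Step 1 — Angular frequency: ω = 2π·f = 2π·2000 = 1.257e+04 rad/s.
Step 2 — Component impedances:
  R: Z = R = 50 Ω
  L: Z = jωL = j·1.257e+04·0.002 = 0 + j25.13 Ω
Step 3 — Series combination: Z_total = R + L = 50 + j25.13 Ω = 55.96∠26.7° Ω.
Step 4 — Source phasor: V = 80.9∠-62.7° V = 37.1 - j71.89 V.
Step 5 — Current: I = V / Z = 0.01548 - j1.446 A = 1.446∠-89.4° A.
Step 6 — Complex power: S = V·I* = 104.5 + j52.52 VA.
Step 7 — Real power: P = Re(S) = 104.5 W.
Step 8 — Reactive power: Q = Im(S) = 52.52 VAR.
Step 9 — Apparent power: |S| = 117 VA.
Step 10 — Power factor: PF = P/|S| = 0.8935 (lagging).

(a) P = 104.5 W  (b) Q = 52.52 VAR  (c) S = 117 VA  (d) PF = 0.8935 (lagging)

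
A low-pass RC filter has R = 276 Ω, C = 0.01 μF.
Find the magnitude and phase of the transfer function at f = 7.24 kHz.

Step 1 — Angular frequency: ω = 2π·7240 = 4.549e+04 rad/s.
Step 2 — Transfer function: H(jω) = 1/(1 + jωRC).
Step 3 — Denominator: 1 + jωRC = 1 + j·4.549e+04·276·1e-08 = 1 + j0.1256.
Step 4 — H = 0.9845 - j0.1236.
Step 5 — Magnitude: |H| = 0.9922 (-0.1 dB); phase: φ = -7.2°.

|H| = 0.9922 (-0.1 dB), φ = -7.2°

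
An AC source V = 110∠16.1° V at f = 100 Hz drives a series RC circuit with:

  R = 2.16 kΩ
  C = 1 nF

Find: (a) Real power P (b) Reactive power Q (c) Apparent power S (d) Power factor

Step 1 — Angular frequency: ω = 2π·f = 2π·100 = 628.3 rad/s.
Step 2 — Component impedances:
  R: Z = R = 2160 Ω
  C: Z = 1/(jωC) = -j/(ω·C) = 0 - j1.592e+06 Ω
Step 3 — Series combination: Z_total = R + C = 2160 - j1.592e+06 Ω = 1.592e+06∠-89.9° Ω.
Step 4 — Source phasor: V = 110∠16.1° V = 105.7 + j30.5 V.
Step 5 — Current: I = V / Z = -1.908e-05 + j6.643e-05 A = 6.911e-05∠106.0° A.
Step 6 — Complex power: S = V·I* = 1.032e-05 - j0.007603 VA.
Step 7 — Real power: P = Re(S) = 1.032e-05 W.
Step 8 — Reactive power: Q = Im(S) = -0.007603 VAR.
Step 9 — Apparent power: |S| = 0.007603 VA.
Step 10 — Power factor: PF = P/|S| = 0.001357 (leading).

(a) P = 1.032e-05 W  (b) Q = -0.007603 VAR  (c) S = 0.007603 VA  (d) PF = 0.001357 (leading)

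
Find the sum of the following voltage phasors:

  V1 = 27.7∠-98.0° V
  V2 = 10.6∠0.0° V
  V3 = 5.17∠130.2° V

Step 1 — Convert each phasor to rectangular form:
  V1 = 27.7·(cos(-98.0°) + j·sin(-98.0°)) = -3.855 - j27.43 V
  V2 = 10.6·(cos(0.0°) + j·sin(0.0°)) = 10.6 V
  V3 = 5.17·(cos(130.2°) + j·sin(130.2°)) = -3.337 + j3.949 V
Step 2 — Sum components: V_total = 3.408 - j23.48 V.
Step 3 — Convert to polar: |V_total| = 23.73 V, ∠V_total = -81.7°.

V_total = 23.73∠-81.7° V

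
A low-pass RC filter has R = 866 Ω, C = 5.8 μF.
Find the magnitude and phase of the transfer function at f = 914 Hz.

Step 1 — Angular frequency: ω = 2π·914 = 5743 rad/s.
Step 2 — Transfer function: H(jω) = 1/(1 + jωRC).
Step 3 — Denominator: 1 + jωRC = 1 + j·5743·866·5.8e-06 = 1 + j28.85.
Step 4 — H = 0.0012 - j0.03463.
Step 5 — Magnitude: |H| = 0.03465 (-29.2 dB); phase: φ = -88.0°.

|H| = 0.03465 (-29.2 dB), φ = -88.0°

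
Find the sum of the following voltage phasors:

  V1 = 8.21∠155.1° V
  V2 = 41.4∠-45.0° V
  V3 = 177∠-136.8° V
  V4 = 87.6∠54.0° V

Step 1 — Convert each phasor to rectangular form:
  V1 = 8.21·(cos(155.1°) + j·sin(155.1°)) = -7.447 + j3.457 V
  V2 = 41.4·(cos(-45.0°) + j·sin(-45.0°)) = 29.27 - j29.27 V
  V3 = 177·(cos(-136.8°) + j·sin(-136.8°)) = -129 - j121.2 V
  V4 = 87.6·(cos(54.0°) + j·sin(54.0°)) = 51.49 + j70.87 V
Step 2 — Sum components: V_total = -55.71 - j76.11 V.
Step 3 — Convert to polar: |V_total| = 94.32 V, ∠V_total = -126.2°.

V_total = 94.32∠-126.2° V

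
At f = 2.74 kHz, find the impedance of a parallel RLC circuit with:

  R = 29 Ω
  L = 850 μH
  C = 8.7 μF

Step 1 — Angular frequency: ω = 2π·f = 2π·2740 = 1.722e+04 rad/s.
Step 2 — Component impedances:
  R: Z = R = 29 Ω
  L: Z = jωL = j·1.722e+04·0.00085 = 0 + j14.63 Ω
  C: Z = 1/(jωC) = -j/(ω·C) = 0 - j6.677 Ω
Step 3 — Parallel combination: 1/Z_total = 1/R + 1/L + 1/C; Z_total = 4.408 - j10.41 Ω = 11.31∠-67.1° Ω.

Z = 4.408 - j10.41 Ω = 11.31∠-67.1° Ω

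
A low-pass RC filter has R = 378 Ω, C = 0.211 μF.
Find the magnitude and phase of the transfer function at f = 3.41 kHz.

Step 1 — Angular frequency: ω = 2π·3410 = 2.143e+04 rad/s.
Step 2 — Transfer function: H(jω) = 1/(1 + jωRC).
Step 3 — Denominator: 1 + jωRC = 1 + j·2.143e+04·378·2.11e-07 = 1 + j1.709.
Step 4 — H = 0.2551 - j0.4359.
Step 5 — Magnitude: |H| = 0.5051 (-5.9 dB); phase: φ = -59.7°.

|H| = 0.5051 (-5.9 dB), φ = -59.7°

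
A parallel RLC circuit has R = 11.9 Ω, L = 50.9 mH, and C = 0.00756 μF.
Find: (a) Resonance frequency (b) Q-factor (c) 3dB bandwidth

Step 1 — Resonance: ω₀ = 1/√(LC) = 1/√(0.0509·7.56e-09) = 5.098e+04 rad/s.
Step 2 — f₀ = ω₀/(2π) = 8113 Hz.
Step 3 — Parallel Q: Q = R/(ω₀L) = 11.9/(5.098e+04·0.0509) = 0.004586.
Step 4 — Bandwidth: Δω = ω₀/Q = 1.112e+07 rad/s; BW = Δω/(2π) = 1.769e+06 Hz.

(a) f₀ = 8113 Hz  (b) Q = 0.004586  (c) BW = 1.769e+06 Hz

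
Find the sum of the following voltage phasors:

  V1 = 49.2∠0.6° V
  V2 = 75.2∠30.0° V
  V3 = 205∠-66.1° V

Step 1 — Convert each phasor to rectangular form:
  V1 = 49.2·(cos(0.6°) + j·sin(0.6°)) = 49.2 + j0.5152 V
  V2 = 75.2·(cos(30.0°) + j·sin(30.0°)) = 65.13 + j37.6 V
  V3 = 205·(cos(-66.1°) + j·sin(-66.1°)) = 83.05 - j187.4 V
Step 2 — Sum components: V_total = 197.4 - j149.3 V.
Step 3 — Convert to polar: |V_total| = 247.5 V, ∠V_total = -37.1°.

V_total = 247.5∠-37.1° V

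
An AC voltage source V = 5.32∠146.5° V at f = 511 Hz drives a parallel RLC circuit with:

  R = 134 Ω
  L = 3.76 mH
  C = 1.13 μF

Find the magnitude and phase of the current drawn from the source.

Step 1 — Angular frequency: ω = 2π·f = 2π·511 = 3211 rad/s.
Step 2 — Component impedances:
  R: Z = R = 134 Ω
  L: Z = jωL = j·3211·0.00376 = 0 + j12.07 Ω
  C: Z = 1/(jωC) = -j/(ω·C) = 0 - j275.6 Ω
Step 3 — Parallel combination: 1/Z_total = 1/R + 1/L + 1/C; Z_total = 1.179 + j12.51 Ω = 12.57∠84.6° Ω.
Step 4 — Source phasor: V = 5.32∠146.5° V = -4.436 + j2.936 V.
Step 5 — Ohm's law: I = V / Z_total = (-4.436 + j2.936) / (1.179 + j12.51) = 0.1995 + j0.3733 A.
Step 6 — Convert to polar: |I| = 0.4232 A, ∠I = 61.9°.

I = 0.4232∠61.9° A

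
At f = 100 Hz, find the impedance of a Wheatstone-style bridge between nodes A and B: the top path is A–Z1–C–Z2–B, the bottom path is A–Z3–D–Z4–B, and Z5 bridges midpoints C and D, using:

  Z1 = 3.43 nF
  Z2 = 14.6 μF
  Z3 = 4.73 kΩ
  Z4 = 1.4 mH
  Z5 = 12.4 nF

Step 1 — Angular frequency: ω = 2π·f = 2π·100 = 628.3 rad/s.
Step 2 — Component impedances:
  Z1: Z = 1/(jωC) = -j/(ω·C) = 0 - j4.64e+05 Ω
  Z2: Z = 1/(jωC) = -j/(ω·C) = 0 - j109 Ω
  Z3: Z = R = 4730 Ω
  Z4: Z = jωL = j·628.3·0.0014 = 0 + j0.8796 Ω
  Z5: Z = 1/(jωC) = -j/(ω·C) = 0 - j1.284e+05 Ω
Step 3 — Bridge requires nodal analysis (the Z5 bridge couples midpoints C and D, so the two paths cannot be reduced to a simple series/parallel combination). Setting node B to ground and injecting 1 A at node A, the 3-node admittance system at A, C, D solves to V_A = Z_AB = 4730 - j47.32 Ω = 4730∠-0.6° Ω.

Z = 4730 - j47.32 Ω = 4730∠-0.6° Ω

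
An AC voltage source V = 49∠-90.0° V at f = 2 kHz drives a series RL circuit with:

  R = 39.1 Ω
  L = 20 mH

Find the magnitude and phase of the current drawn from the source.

Step 1 — Angular frequency: ω = 2π·f = 2π·2000 = 1.257e+04 rad/s.
Step 2 — Component impedances:
  R: Z = R = 39.1 Ω
  L: Z = jωL = j·1.257e+04·0.02 = 0 + j251.3 Ω
Step 3 — Series combination: Z_total = R + L = 39.1 + j251.3 Ω = 254.4∠81.2° Ω.
Step 4 — Source phasor: V = 49∠-90.0° V = 0 - j49 V.
Step 5 — Ohm's law: I = V / Z_total = (0 - j49) / (39.1 + j251.3) = -0.1904 - j0.02961 A.
Step 6 — Convert to polar: |I| = 0.1926 A, ∠I = -171.2°.

I = 0.1926∠-171.2° A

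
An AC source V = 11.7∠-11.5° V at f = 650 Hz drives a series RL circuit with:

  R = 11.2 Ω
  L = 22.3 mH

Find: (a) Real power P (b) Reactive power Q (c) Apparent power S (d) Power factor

Step 1 — Angular frequency: ω = 2π·f = 2π·650 = 4084 rad/s.
Step 2 — Component impedances:
  R: Z = R = 11.2 Ω
  L: Z = jωL = j·4084·0.0223 = 0 + j91.07 Ω
Step 3 — Series combination: Z_total = R + L = 11.2 + j91.07 Ω = 91.76∠83.0° Ω.
Step 4 — Source phasor: V = 11.7∠-11.5° V = 11.47 - j2.333 V.
Step 5 — Current: I = V / Z = -0.00998 - j0.1271 A = 0.1275∠-94.5° A.
Step 6 — Complex power: S = V·I* = 0.1821 + j1.481 VA.
Step 7 — Real power: P = Re(S) = 0.1821 W.
Step 8 — Reactive power: Q = Im(S) = 1.481 VAR.
Step 9 — Apparent power: |S| = 1.492 VA.
Step 10 — Power factor: PF = P/|S| = 0.1221 (lagging).

(a) P = 0.1821 W  (b) Q = 1.481 VAR  (c) S = 1.492 VA  (d) PF = 0.1221 (lagging)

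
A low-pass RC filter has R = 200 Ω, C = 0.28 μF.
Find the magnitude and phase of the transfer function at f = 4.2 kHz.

Step 1 — Angular frequency: ω = 2π·4200 = 2.639e+04 rad/s.
Step 2 — Transfer function: H(jω) = 1/(1 + jωRC).
Step 3 — Denominator: 1 + jωRC = 1 + j·2.639e+04·200·2.8e-07 = 1 + j1.478.
Step 4 — H = 0.3141 - j0.4641.
Step 5 — Magnitude: |H| = 0.5604 (-5.0 dB); phase: φ = -55.9°.

|H| = 0.5604 (-5.0 dB), φ = -55.9°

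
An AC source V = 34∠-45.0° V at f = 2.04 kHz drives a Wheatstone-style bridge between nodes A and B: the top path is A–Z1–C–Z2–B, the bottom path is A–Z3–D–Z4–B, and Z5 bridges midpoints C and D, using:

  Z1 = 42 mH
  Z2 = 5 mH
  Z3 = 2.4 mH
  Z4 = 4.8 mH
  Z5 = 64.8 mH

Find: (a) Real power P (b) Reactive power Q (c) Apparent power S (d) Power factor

Step 1 — Angular frequency: ω = 2π·f = 2π·2040 = 1.282e+04 rad/s.
Step 2 — Component impedances:
  Z1: Z = jωL = j·1.282e+04·0.042 = 0 + j538.3 Ω
  Z2: Z = jωL = j·1.282e+04·0.005 = 0 + j64.09 Ω
  Z3: Z = jωL = j·1.282e+04·0.0024 = 0 + j30.76 Ω
  Z4: Z = jωL = j·1.282e+04·0.0048 = 0 + j61.52 Ω
  Z5: Z = jωL = j·1.282e+04·0.0648 = 0 + j830.6 Ω
Step 3 — Bridge requires nodal analysis (the Z5 bridge couples midpoints C and D, so the two paths cannot be reduced to a simple series/parallel combination). Setting node B to ground and injecting 1 A at node A, the 3-node admittance system at A, C, D solves to V_A = Z_AB = 0 + j77.87 Ω = 77.87∠90.0° Ω.
Step 4 — Source phasor: V = 34∠-45.0° V = 24.04 - j24.04 V.
Step 5 — Current: I = V / Z = -0.3087 - j0.3087 A = 0.4366∠-135.0° A.
Step 6 — Complex power: S = V·I* = 0 + j14.84 VA.
Step 7 — Real power: P = Re(S) = 0 W.
Step 8 — Reactive power: Q = Im(S) = 14.84 VAR.
Step 9 — Apparent power: |S| = 14.84 VA.
Step 10 — Power factor: PF = P/|S| = 0 (lagging).

(a) P = 0 W  (b) Q = 14.84 VAR  (c) S = 14.84 VA  (d) PF = 0 (lagging)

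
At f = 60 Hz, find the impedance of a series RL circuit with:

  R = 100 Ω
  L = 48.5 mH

Step 1 — Angular frequency: ω = 2π·f = 2π·60 = 377 rad/s.
Step 2 — Component impedances:
  R: Z = R = 100 Ω
  L: Z = jωL = j·377·0.0485 = 0 + j18.28 Ω
Step 3 — Series combination: Z_total = R + L = 100 + j18.28 Ω = 101.7∠10.4° Ω.

Z = 100 + j18.28 Ω = 101.7∠10.4° Ω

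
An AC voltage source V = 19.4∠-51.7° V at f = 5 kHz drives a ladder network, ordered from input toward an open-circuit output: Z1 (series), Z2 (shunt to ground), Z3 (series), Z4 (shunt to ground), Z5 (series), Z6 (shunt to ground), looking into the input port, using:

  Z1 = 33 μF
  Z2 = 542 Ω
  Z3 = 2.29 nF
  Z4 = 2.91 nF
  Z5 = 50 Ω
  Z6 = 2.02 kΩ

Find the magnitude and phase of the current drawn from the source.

Step 1 — Angular frequency: ω = 2π·f = 2π·5000 = 3.142e+04 rad/s.
Step 2 — Component impedances:
  Z1: Z = 1/(jωC) = -j/(ω·C) = 0 - j0.9646 Ω
  Z2: Z = R = 542 Ω
  Z3: Z = 1/(jωC) = -j/(ω·C) = 0 - j1.39e+04 Ω
  Z4: Z = 1/(jωC) = -j/(ω·C) = 0 - j1.094e+04 Ω
  Z5: Z = R = 50 Ω
  Z6: Z = R = 2020 Ω
Step 3 — Ladder network (open output): work backward from the far end, alternating series and parallel combinations. Z_in = 538.5 - j20.91 Ω = 538.9∠-2.2° Ω.
Step 4 — Source phasor: V = 19.4∠-51.7° V = 12.02 - j15.22 V.
Step 5 — Ohm's law: I = V / Z_total = (12.02 - j15.22) / (538.5 - j20.91) = 0.02339 - j0.02737 A.
Step 6 — Convert to polar: |I| = 0.036 A, ∠I = -49.5°.

I = 0.036∠-49.5° A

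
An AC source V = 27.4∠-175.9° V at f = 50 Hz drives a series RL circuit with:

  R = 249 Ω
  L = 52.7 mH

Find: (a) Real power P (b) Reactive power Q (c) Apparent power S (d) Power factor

Step 1 — Angular frequency: ω = 2π·f = 2π·50 = 314.2 rad/s.
Step 2 — Component impedances:
  R: Z = R = 249 Ω
  L: Z = jωL = j·314.2·0.0527 = 0 + j16.56 Ω
Step 3 — Series combination: Z_total = R + L = 249 + j16.56 Ω = 249.5∠3.8° Ω.
Step 4 — Source phasor: V = 27.4∠-175.9° V = -27.33 - j1.959 V.
Step 5 — Current: I = V / Z = -0.1098 - j0.0005672 A = 0.1098∠-179.7° A.
Step 6 — Complex power: S = V·I* = 3.002 + j0.1996 VA.
Step 7 — Real power: P = Re(S) = 3.002 W.
Step 8 — Reactive power: Q = Im(S) = 0.1996 VAR.
Step 9 — Apparent power: |S| = 3.008 VA.
Step 10 — Power factor: PF = P/|S| = 0.9978 (lagging).

(a) P = 3.002 W  (b) Q = 0.1996 VAR  (c) S = 3.008 VA  (d) PF = 0.9978 (lagging)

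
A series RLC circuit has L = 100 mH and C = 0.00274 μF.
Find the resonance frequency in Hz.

Step 1 — Resonance condition Im(Z)=0 gives ω₀ = 1/√(LC).
Step 2 — ω₀ = 1/√(0.1·2.74e-09) = 6.041e+04 rad/s.
Step 3 — f₀ = ω₀/(2π) = 9615 Hz.

f₀ = 9615 Hz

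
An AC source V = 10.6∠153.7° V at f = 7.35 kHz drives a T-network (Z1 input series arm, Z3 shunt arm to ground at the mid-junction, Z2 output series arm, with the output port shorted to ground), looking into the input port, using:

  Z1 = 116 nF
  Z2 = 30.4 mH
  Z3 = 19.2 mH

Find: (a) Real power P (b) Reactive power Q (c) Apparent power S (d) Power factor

Step 1 — Angular frequency: ω = 2π·f = 2π·7350 = 4.618e+04 rad/s.
Step 2 — Component impedances:
  Z1: Z = 1/(jωC) = -j/(ω·C) = 0 - j186.7 Ω
  Z2: Z = jωL = j·4.618e+04·0.0304 = 0 + j1404 Ω
  Z3: Z = jωL = j·4.618e+04·0.0192 = 0 + j886.7 Ω
Step 3 — With the output port shorted to ground, the output series arm Z2 runs from the junction to ground; the shunt arm Z3 also runs from the junction to ground. They appear in parallel: Z3 || Z2 = 0 + j543.5 Ω.
Step 4 — Series with input arm Z1: Z_in = Z1 + (Z3 || Z2) = 0 + j356.8 Ω = 356.8∠90.0° Ω.
Step 5 — Source phasor: V = 10.6∠153.7° V = -9.503 + j4.697 V.
Step 6 — Current: I = V / Z = 0.01316 + j0.02663 A = 0.02971∠63.7° A.
Step 7 — Complex power: S = V·I* = 0 + j0.3149 VA.
Step 8 — Real power: P = Re(S) = 0 W.
Step 9 — Reactive power: Q = Im(S) = 0.3149 VAR.
Step 10 — Apparent power: |S| = 0.3149 VA.
Step 11 — Power factor: PF = P/|S| = 0 (lagging).

(a) P = 0 W  (b) Q = 0.3149 VAR  (c) S = 0.3149 VA  (d) PF = 0 (lagging)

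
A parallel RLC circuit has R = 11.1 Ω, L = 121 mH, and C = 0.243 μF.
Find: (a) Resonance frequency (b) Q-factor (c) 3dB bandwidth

Step 1 — Resonance: ω₀ = 1/√(LC) = 1/√(0.121·2.43e-07) = 5832 rad/s.
Step 2 — f₀ = ω₀/(2π) = 928.2 Hz.
Step 3 — Parallel Q: Q = R/(ω₀L) = 11.1/(5832·0.121) = 0.01573.
Step 4 — Bandwidth: Δω = ω₀/Q = 3.707e+05 rad/s; BW = Δω/(2π) = 5.901e+04 Hz.

(a) f₀ = 928.2 Hz  (b) Q = 0.01573  (c) BW = 5.901e+04 Hz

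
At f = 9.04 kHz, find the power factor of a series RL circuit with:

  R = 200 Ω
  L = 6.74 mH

Step 1 — Angular frequency: ω = 2π·f = 2π·9040 = 5.68e+04 rad/s.
Step 2 — Component impedances:
  R: Z = R = 200 Ω
  L: Z = jωL = j·5.68e+04·0.00674 = 0 + j382.8 Ω
Step 3 — Series combination: Z_total = R + L = 200 + j382.8 Ω = 431.9∠62.4° Ω.
Step 4 — Power factor: PF = cos(φ) = Re(Z)/|Z| = 200/431.93 = 0.463.
Step 5 — Type: Im(Z) = 382.8 ⇒ lagging (phase φ = 62.4°).

PF = 0.463 (lagging, φ = 62.4°)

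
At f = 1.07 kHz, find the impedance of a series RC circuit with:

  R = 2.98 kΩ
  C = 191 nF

Step 1 — Angular frequency: ω = 2π·f = 2π·1070 = 6723 rad/s.
Step 2 — Component impedances:
  R: Z = R = 2980 Ω
  C: Z = 1/(jωC) = -j/(ω·C) = 0 - j778.8 Ω
Step 3 — Series combination: Z_total = R + C = 2980 - j778.8 Ω = 3080∠-14.6° Ω.

Z = 2980 - j778.8 Ω = 3080∠-14.6° Ω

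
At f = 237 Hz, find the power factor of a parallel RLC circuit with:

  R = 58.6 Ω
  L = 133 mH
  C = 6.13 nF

Step 1 — Angular frequency: ω = 2π·f = 2π·237 = 1489 rad/s.
Step 2 — Component impedances:
  R: Z = R = 58.6 Ω
  L: Z = jωL = j·1489·0.133 = 0 + j198.1 Ω
  C: Z = 1/(jωC) = -j/(ω·C) = 0 - j1.095e+05 Ω
Step 3 — Parallel combination: 1/Z_total = 1/R + 1/L + 1/C; Z_total = 53.9 + j15.92 Ω = 56.2∠16.5° Ω.
Step 4 — Power factor: PF = cos(φ) = Re(Z)/|Z| = 53.898/56.2 = 0.959.
Step 5 — Type: Im(Z) = 15.92 ⇒ lagging (phase φ = 16.5°).

PF = 0.959 (lagging, φ = 16.5°)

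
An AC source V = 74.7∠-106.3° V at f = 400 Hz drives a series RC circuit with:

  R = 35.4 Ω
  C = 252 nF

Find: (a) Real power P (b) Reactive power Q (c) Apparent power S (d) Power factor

Step 1 — Angular frequency: ω = 2π·f = 2π·400 = 2513 rad/s.
Step 2 — Component impedances:
  R: Z = R = 35.4 Ω
  C: Z = 1/(jωC) = -j/(ω·C) = 0 - j1579 Ω
Step 3 — Series combination: Z_total = R + C = 35.4 - j1579 Ω = 1579∠-88.7° Ω.
Step 4 — Source phasor: V = 74.7∠-106.3° V = -20.97 - j71.7 V.
Step 5 — Current: I = V / Z = 0.04509 - j0.01429 A = 0.0473∠-17.6° A.
Step 6 — Complex power: S = V·I* = 0.0792 - j3.532 VA.
Step 7 — Real power: P = Re(S) = 0.0792 W.
Step 8 — Reactive power: Q = Im(S) = -3.532 VAR.
Step 9 — Apparent power: |S| = 3.533 VA.
Step 10 — Power factor: PF = P/|S| = 0.02241 (leading).

(a) P = 0.0792 W  (b) Q = -3.532 VAR  (c) S = 3.533 VA  (d) PF = 0.02241 (leading)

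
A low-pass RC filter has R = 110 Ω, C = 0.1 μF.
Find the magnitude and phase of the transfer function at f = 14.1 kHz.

Step 1 — Angular frequency: ω = 2π·1.41e+04 = 8.859e+04 rad/s.
Step 2 — Transfer function: H(jω) = 1/(1 + jωRC).
Step 3 — Denominator: 1 + jωRC = 1 + j·8.859e+04·110·1e-07 = 1 + j0.9745.
Step 4 — H = 0.5129 - j0.4998.
Step 5 — Magnitude: |H| = 0.7162 (-2.9 dB); phase: φ = -44.3°.

|H| = 0.7162 (-2.9 dB), φ = -44.3°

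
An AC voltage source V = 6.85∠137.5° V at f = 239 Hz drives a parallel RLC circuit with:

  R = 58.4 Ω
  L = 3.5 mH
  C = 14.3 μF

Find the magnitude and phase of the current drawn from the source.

Step 1 — Angular frequency: ω = 2π·f = 2π·239 = 1502 rad/s.
Step 2 — Component impedances:
  R: Z = R = 58.4 Ω
  L: Z = jωL = j·1502·0.0035 = 0 + j5.256 Ω
  C: Z = 1/(jωC) = -j/(ω·C) = 0 - j46.57 Ω
Step 3 — Parallel combination: 1/Z_total = 1/R + 1/L + 1/C; Z_total = 0.5949 + j5.864 Ω = 5.894∠84.2° Ω.
Step 4 — Source phasor: V = 6.85∠137.5° V = -5.05 + j4.628 V.
Step 5 — Ohm's law: I = V / Z_total = (-5.05 + j4.628) / (0.5949 + j5.864) = 0.6946 + j0.9317 A.
Step 6 — Convert to polar: |I| = 1.162 A, ∠I = 53.3°.

I = 1.162∠53.3° A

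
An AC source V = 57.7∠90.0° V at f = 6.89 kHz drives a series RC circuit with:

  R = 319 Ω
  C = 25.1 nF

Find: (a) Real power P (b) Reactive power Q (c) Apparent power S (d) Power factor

Step 1 — Angular frequency: ω = 2π·f = 2π·6890 = 4.329e+04 rad/s.
Step 2 — Component impedances:
  R: Z = R = 319 Ω
  C: Z = 1/(jωC) = -j/(ω·C) = 0 - j920.3 Ω
Step 3 — Series combination: Z_total = R + C = 319 - j920.3 Ω = 974∠-70.9° Ω.
Step 4 — Source phasor: V = 57.7∠90.0° V = 0 + j57.7 V.
Step 5 — Current: I = V / Z = -0.05597 + j0.0194 A = 0.05924∠160.9° A.
Step 6 — Complex power: S = V·I* = 1.119 - j3.23 VA.
Step 7 — Real power: P = Re(S) = 1.119 W.
Step 8 — Reactive power: Q = Im(S) = -3.23 VAR.
Step 9 — Apparent power: |S| = 3.418 VA.
Step 10 — Power factor: PF = P/|S| = 0.3275 (leading).

(a) P = 1.119 W  (b) Q = -3.23 VAR  (c) S = 3.418 VA  (d) PF = 0.3275 (leading)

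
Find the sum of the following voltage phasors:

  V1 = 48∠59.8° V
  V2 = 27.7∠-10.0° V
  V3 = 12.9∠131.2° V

Step 1 — Convert each phasor to rectangular form:
  V1 = 48·(cos(59.8°) + j·sin(59.8°)) = 24.14 + j41.49 V
  V2 = 27.7·(cos(-10.0°) + j·sin(-10.0°)) = 27.28 - j4.81 V
  V3 = 12.9·(cos(131.2°) + j·sin(131.2°)) = -8.497 + j9.706 V
Step 2 — Sum components: V_total = 42.93 + j46.38 V.
Step 3 — Convert to polar: |V_total| = 63.2 V, ∠V_total = 47.2°.

V_total = 63.2∠47.2° V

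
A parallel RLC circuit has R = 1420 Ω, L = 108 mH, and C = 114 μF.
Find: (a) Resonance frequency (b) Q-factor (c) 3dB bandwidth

Step 1 — Resonance: ω₀ = 1/√(LC) = 1/√(0.108·0.000114) = 285 rad/s.
Step 2 — f₀ = ω₀/(2π) = 45.36 Hz.
Step 3 — Parallel Q: Q = R/(ω₀L) = 1420/(285·0.108) = 46.13.
Step 4 — Bandwidth: Δω = ω₀/Q = 6.177 rad/s; BW = Δω/(2π) = 0.9832 Hz.

(a) f₀ = 45.36 Hz  (b) Q = 46.13  (c) BW = 0.9832 Hz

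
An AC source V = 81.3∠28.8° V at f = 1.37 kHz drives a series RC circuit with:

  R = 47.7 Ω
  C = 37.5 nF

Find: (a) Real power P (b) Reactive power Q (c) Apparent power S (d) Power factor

Step 1 — Angular frequency: ω = 2π·f = 2π·1370 = 8608 rad/s.
Step 2 — Component impedances:
  R: Z = R = 47.7 Ω
  C: Z = 1/(jωC) = -j/(ω·C) = 0 - j3098 Ω
Step 3 — Series combination: Z_total = R + C = 47.7 - j3098 Ω = 3098∠-89.1° Ω.
Step 4 — Source phasor: V = 81.3∠28.8° V = 71.24 + j39.17 V.
Step 5 — Current: I = V / Z = -0.01229 + j0.02319 A = 0.02624∠117.9° A.
Step 6 — Complex power: S = V·I* = 0.03284 - j2.133 VA.
Step 7 — Real power: P = Re(S) = 0.03284 W.
Step 8 — Reactive power: Q = Im(S) = -2.133 VAR.
Step 9 — Apparent power: |S| = 2.133 VA.
Step 10 — Power factor: PF = P/|S| = 0.0154 (leading).

(a) P = 0.03284 W  (b) Q = -2.133 VAR  (c) S = 2.133 VA  (d) PF = 0.0154 (leading)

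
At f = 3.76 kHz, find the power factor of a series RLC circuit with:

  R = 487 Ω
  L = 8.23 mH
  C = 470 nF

Step 1 — Angular frequency: ω = 2π·f = 2π·3760 = 2.362e+04 rad/s.
Step 2 — Component impedances:
  R: Z = R = 487 Ω
  L: Z = jωL = j·2.362e+04·0.00823 = 0 + j194.4 Ω
  C: Z = 1/(jωC) = -j/(ω·C) = 0 - j90.06 Ω
Step 3 — Series combination: Z_total = R + L + C = 487 + j104.4 Ω = 498.1∠12.1° Ω.
Step 4 — Power factor: PF = cos(φ) = Re(Z)/|Z| = 487/498.06 = 0.9778.
Step 5 — Type: Im(Z) = 104.4 ⇒ lagging (phase φ = 12.1°).

PF = 0.9778 (lagging, φ = 12.1°)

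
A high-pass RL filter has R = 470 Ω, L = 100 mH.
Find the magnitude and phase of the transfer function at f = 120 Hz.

Step 1 — Angular frequency: ω = 2π·120 = 754 rad/s.
Step 2 — Transfer function: H(jω) = jωL/(R + jωL).
Step 3 — Numerator jωL = j·75.4; denominator R + jωL = 470 + j75.4.
Step 4 — H = 0.02509 + j0.1564.
Step 5 — Magnitude: |H| = 0.1584 (-16.0 dB); phase: φ = 80.9°.

|H| = 0.1584 (-16.0 dB), φ = 80.9°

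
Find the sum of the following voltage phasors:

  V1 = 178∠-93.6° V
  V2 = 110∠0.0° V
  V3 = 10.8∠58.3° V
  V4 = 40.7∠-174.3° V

Step 1 — Convert each phasor to rectangular form:
  V1 = 178·(cos(-93.6°) + j·sin(-93.6°)) = -11.18 - j177.6 V
  V2 = 110·(cos(0.0°) + j·sin(0.0°)) = 110 V
  V3 = 10.8·(cos(58.3°) + j·sin(58.3°)) = 5.675 + j9.189 V
  V4 = 40.7·(cos(-174.3°) + j·sin(-174.3°)) = -40.5 - j4.042 V
Step 2 — Sum components: V_total = 64 - j172.5 V.
Step 3 — Convert to polar: |V_total| = 184 V, ∠V_total = -69.6°.

V_total = 184∠-69.6° V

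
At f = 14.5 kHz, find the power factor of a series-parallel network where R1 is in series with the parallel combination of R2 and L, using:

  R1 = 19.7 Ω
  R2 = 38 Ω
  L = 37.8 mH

Step 1 — Angular frequency: ω = 2π·f = 2π·1.45e+04 = 9.111e+04 rad/s.
Step 2 — Component impedances:
  R1: Z = R = 19.7 Ω
  R2: Z = R = 38 Ω
  L: Z = jωL = j·9.111e+04·0.0378 = 0 + j3444 Ω
Step 3 — Parallel branch: R2 || L = 1/(1/R2 + 1/L) = 38 + j0.4193 Ω.
Step 4 — Series with R1: Z_total = R1 + (R2 || L) = 57.7 + j0.4193 Ω = 57.7∠0.4° Ω.
Step 5 — Power factor: PF = cos(φ) = Re(Z)/|Z| = 57.7/57.7 = 1.
Step 6 — Type: Im(Z) = 0.4193 ⇒ lagging (phase φ = 0.4°).

PF = 1 (lagging, φ = 0.4°)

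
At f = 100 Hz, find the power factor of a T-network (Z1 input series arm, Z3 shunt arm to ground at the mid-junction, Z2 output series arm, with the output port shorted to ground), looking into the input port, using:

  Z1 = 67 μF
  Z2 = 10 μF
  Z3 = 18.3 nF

Step 1 — Angular frequency: ω = 2π·f = 2π·100 = 628.3 rad/s.
Step 2 — Component impedances:
  Z1: Z = 1/(jωC) = -j/(ω·C) = 0 - j23.75 Ω
  Z2: Z = 1/(jωC) = -j/(ω·C) = 0 - j159.2 Ω
  Z3: Z = 1/(jωC) = -j/(ω·C) = 0 - j8.697e+04 Ω
Step 3 — With the output port shorted to ground, the output series arm Z2 runs from the junction to ground; the shunt arm Z3 also runs from the junction to ground. They appear in parallel: Z3 || Z2 = 0 - j158.9 Ω.
Step 4 — Series with input arm Z1: Z_in = Z1 + (Z3 || Z2) = 0 - j182.6 Ω = 182.6∠-90.0° Ω.
Step 5 — Power factor: PF = cos(φ) = Re(Z)/|Z| = 0/182.6 = 0.
Step 6 — Type: Im(Z) = -182.6 ⇒ leading (phase φ = -90.0°).

PF = 0 (leading, φ = -90.0°)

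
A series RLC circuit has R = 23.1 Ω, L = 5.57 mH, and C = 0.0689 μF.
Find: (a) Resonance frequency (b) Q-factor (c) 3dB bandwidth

Step 1 — Resonance condition Im(Z)=0 gives ω₀ = 1/√(LC).
Step 2 — ω₀ = 1/√(0.00557·6.89e-08) = 5.105e+04 rad/s.
Step 3 — f₀ = ω₀/(2π) = 8124 Hz.
Step 4 — Series Q: Q = ω₀L/R = 5.105e+04·0.00557/23.1 = 12.31.
Step 5 — 3dB bandwidth: Δω = ω₀/Q = 4147 rad/s; BW = Δω/(2π) = 660.1 Hz.

(a) f₀ = 8124 Hz  (b) Q = 12.31  (c) BW = 660.1 Hz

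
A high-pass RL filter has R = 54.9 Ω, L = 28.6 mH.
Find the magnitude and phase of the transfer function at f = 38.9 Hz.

Step 1 — Angular frequency: ω = 2π·38.9 = 244.4 rad/s.
Step 2 — Transfer function: H(jω) = jωL/(R + jωL).
Step 3 — Numerator jωL = j·6.99; denominator R + jωL = 54.9 + j6.99.
Step 4 — H = 0.01595 + j0.1253.
Step 5 — Magnitude: |H| = 0.1263 (-18.0 dB); phase: φ = 82.7°.

|H| = 0.1263 (-18.0 dB), φ = 82.7°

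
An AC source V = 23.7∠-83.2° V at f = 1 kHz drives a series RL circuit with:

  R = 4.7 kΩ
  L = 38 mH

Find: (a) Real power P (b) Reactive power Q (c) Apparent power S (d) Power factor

Step 1 — Angular frequency: ω = 2π·f = 2π·1000 = 6283 rad/s.
Step 2 — Component impedances:
  R: Z = R = 4700 Ω
  L: Z = jωL = j·6283·0.038 = 0 + j238.8 Ω
Step 3 — Series combination: Z_total = R + L = 4700 + j238.8 Ω = 4706∠2.9° Ω.
Step 4 — Source phasor: V = 23.7∠-83.2° V = 2.806 - j23.53 V.
Step 5 — Current: I = V / Z = 0.0003418 - j0.005024 A = 0.005036∠-86.1° A.
Step 6 — Complex power: S = V·I* = 0.1192 + j0.006055 VA.
Step 7 — Real power: P = Re(S) = 0.1192 W.
Step 8 — Reactive power: Q = Im(S) = 0.006055 VAR.
Step 9 — Apparent power: |S| = 0.1194 VA.
Step 10 — Power factor: PF = P/|S| = 0.9987 (lagging).

(a) P = 0.1192 W  (b) Q = 0.006055 VAR  (c) S = 0.1194 VA  (d) PF = 0.9987 (lagging)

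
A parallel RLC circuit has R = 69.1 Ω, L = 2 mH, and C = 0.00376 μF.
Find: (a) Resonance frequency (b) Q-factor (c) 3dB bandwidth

Step 1 — Resonance: ω₀ = 1/√(LC) = 1/√(0.002·3.76e-09) = 3.647e+05 rad/s.
Step 2 — f₀ = ω₀/(2π) = 5.804e+04 Hz.
Step 3 — Parallel Q: Q = R/(ω₀L) = 69.1/(3.647e+05·0.002) = 0.09475.
Step 4 — Bandwidth: Δω = ω₀/Q = 3.849e+06 rad/s; BW = Δω/(2π) = 6.126e+05 Hz.

(a) f₀ = 5.804e+04 Hz  (b) Q = 0.09475  (c) BW = 6.126e+05 Hz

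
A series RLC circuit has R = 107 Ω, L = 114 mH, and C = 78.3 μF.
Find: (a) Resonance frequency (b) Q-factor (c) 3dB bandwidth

Step 1 — Resonance: ω₀ = 1/√(LC) = 1/√(0.114·7.83e-05) = 334.7 rad/s.
Step 2 — f₀ = ω₀/(2π) = 53.27 Hz.
Step 3 — Series Q: Q = ω₀L/R = 334.7·0.114/107 = 0.3566.
Step 4 — Bandwidth: Δω = ω₀/Q = 938.6 rad/s; BW = Δω/(2π) = 149.4 Hz.

(a) f₀ = 53.27 Hz  (b) Q = 0.3566  (c) BW = 149.4 Hz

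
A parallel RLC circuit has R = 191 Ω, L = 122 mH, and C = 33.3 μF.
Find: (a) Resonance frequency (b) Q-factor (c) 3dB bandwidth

Step 1 — Resonance: ω₀ = 1/√(LC) = 1/√(0.122·3.33e-05) = 496.1 rad/s.
Step 2 — f₀ = ω₀/(2π) = 78.96 Hz.
Step 3 — Parallel Q: Q = R/(ω₀L) = 191/(496.1·0.122) = 3.156.
Step 4 — Bandwidth: Δω = ω₀/Q = 157.2 rad/s; BW = Δω/(2π) = 25.02 Hz.

(a) f₀ = 78.96 Hz  (b) Q = 3.156  (c) BW = 25.02 Hz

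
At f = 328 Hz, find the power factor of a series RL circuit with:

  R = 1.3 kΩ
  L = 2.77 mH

Step 1 — Angular frequency: ω = 2π·f = 2π·328 = 2061 rad/s.
Step 2 — Component impedances:
  R: Z = R = 1300 Ω
  L: Z = jωL = j·2061·0.00277 = 0 + j5.709 Ω
Step 3 — Series combination: Z_total = R + L = 1300 + j5.709 Ω = 1300∠0.3° Ω.
Step 4 — Power factor: PF = cos(φ) = Re(Z)/|Z| = 1300/1300 = 1.
Step 5 — Type: Im(Z) = 5.709 ⇒ lagging (phase φ = 0.3°).

PF = 1 (lagging, φ = 0.3°)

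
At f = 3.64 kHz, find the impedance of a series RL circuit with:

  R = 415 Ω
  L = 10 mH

Step 1 — Angular frequency: ω = 2π·f = 2π·3640 = 2.287e+04 rad/s.
Step 2 — Component impedances:
  R: Z = R = 415 Ω
  L: Z = jωL = j·2.287e+04·0.01 = 0 + j228.7 Ω
Step 3 — Series combination: Z_total = R + L = 415 + j228.7 Ω = 473.8∠28.9° Ω.

Z = 415 + j228.7 Ω = 473.8∠28.9° Ω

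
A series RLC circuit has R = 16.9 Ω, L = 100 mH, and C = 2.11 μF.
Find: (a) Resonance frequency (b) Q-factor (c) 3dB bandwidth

Step 1 — Resonance: ω₀ = 1/√(LC) = 1/√(0.1·2.11e-06) = 2177 rad/s.
Step 2 — f₀ = ω₀/(2π) = 346.5 Hz.
Step 3 — Series Q: Q = ω₀L/R = 2177·0.1/16.9 = 12.88.
Step 4 — Bandwidth: Δω = ω₀/Q = 169 rad/s; BW = Δω/(2π) = 26.9 Hz.

(a) f₀ = 346.5 Hz  (b) Q = 12.88  (c) BW = 26.9 Hz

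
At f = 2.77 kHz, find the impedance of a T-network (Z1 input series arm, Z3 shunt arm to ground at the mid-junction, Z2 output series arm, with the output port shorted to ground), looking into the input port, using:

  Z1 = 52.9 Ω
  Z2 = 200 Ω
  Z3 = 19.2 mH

Step 1 — Angular frequency: ω = 2π·f = 2π·2770 = 1.74e+04 rad/s.
Step 2 — Component impedances:
  Z1: Z = R = 52.9 Ω
  Z2: Z = R = 200 Ω
  Z3: Z = jωL = j·1.74e+04·0.0192 = 0 + j334.2 Ω
Step 3 — With the output port shorted to ground, the output series arm Z2 runs from the junction to ground; the shunt arm Z3 also runs from the junction to ground. They appear in parallel: Z3 || Z2 = 147.3 + j88.13 Ω.
Step 4 — Series with input arm Z1: Z_in = Z1 + (Z3 || Z2) = 200.2 + j88.13 Ω = 218.7∠23.8° Ω.

Z = 200.2 + j88.13 Ω = 218.7∠23.8° Ω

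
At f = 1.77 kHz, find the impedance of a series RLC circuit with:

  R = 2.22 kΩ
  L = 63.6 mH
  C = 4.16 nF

Step 1 — Angular frequency: ω = 2π·f = 2π·1770 = 1.112e+04 rad/s.
Step 2 — Component impedances:
  R: Z = R = 2220 Ω
  L: Z = jωL = j·1.112e+04·0.0636 = 0 + j707.3 Ω
  C: Z = 1/(jωC) = -j/(ω·C) = 0 - j2.161e+04 Ω
Step 3 — Series combination: Z_total = R + L + C = 2220 - j2.091e+04 Ω = 2.103e+04∠-83.9° Ω.

Z = 2220 - j2.091e+04 Ω = 2.103e+04∠-83.9° Ω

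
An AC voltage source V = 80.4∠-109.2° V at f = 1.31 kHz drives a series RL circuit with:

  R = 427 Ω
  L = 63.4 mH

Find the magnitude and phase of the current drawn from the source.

Step 1 — Angular frequency: ω = 2π·f = 2π·1310 = 8231 rad/s.
Step 2 — Component impedances:
  R: Z = R = 427 Ω
  L: Z = jωL = j·8231·0.0634 = 0 + j521.8 Ω
Step 3 — Series combination: Z_total = R + L = 427 + j521.8 Ω = 674.3∠50.7° Ω.
Step 4 — Source phasor: V = 80.4∠-109.2° V = -26.44 - j75.93 V.
Step 5 — Ohm's law: I = V / Z_total = (-26.44 - j75.93) / (427 + j521.8) = -0.112 - j0.04096 A.
Step 6 — Convert to polar: |I| = 0.1192 A, ∠I = -159.9°.

I = 0.1192∠-159.9° A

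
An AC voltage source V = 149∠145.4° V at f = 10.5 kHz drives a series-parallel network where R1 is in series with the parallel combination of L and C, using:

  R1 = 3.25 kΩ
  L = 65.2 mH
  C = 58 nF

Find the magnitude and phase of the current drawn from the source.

Step 1 — Angular frequency: ω = 2π·f = 2π·1.05e+04 = 6.597e+04 rad/s.
Step 2 — Component impedances:
  R1: Z = R = 3250 Ω
  L: Z = jωL = j·6.597e+04·0.0652 = 0 + j4301 Ω
  C: Z = 1/(jωC) = -j/(ω·C) = 0 - j261.3 Ω
Step 3 — Parallel branch: L || C = 1/(1/L + 1/C) = 0 - j278.2 Ω.
Step 4 — Series with R1: Z_total = R1 + (L || C) = 3250 - j278.2 Ω = 3262∠-4.9° Ω.
Step 5 — Source phasor: V = 149∠145.4° V = -122.6 + j84.61 V.
Step 6 — Ohm's law: I = V / Z_total = (-122.6 + j84.61) / (3250 - j278.2) = -0.03968 + j0.02264 A.
Step 7 — Convert to polar: |I| = 0.04568 A, ∠I = 150.3°.

I = 0.04568∠150.3° A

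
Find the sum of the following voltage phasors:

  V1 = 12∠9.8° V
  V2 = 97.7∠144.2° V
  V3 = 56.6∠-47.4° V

Step 1 — Convert each phasor to rectangular form:
  V1 = 12·(cos(9.8°) + j·sin(9.8°)) = 11.82 + j2.043 V
  V2 = 97.7·(cos(144.2°) + j·sin(144.2°)) = -79.24 + j57.15 V
  V3 = 56.6·(cos(-47.4°) + j·sin(-47.4°)) = 38.31 - j41.66 V
Step 2 — Sum components: V_total = -29.1 + j17.53 V.
Step 3 — Convert to polar: |V_total| = 33.98 V, ∠V_total = 148.9°.

V_total = 33.98∠148.9° V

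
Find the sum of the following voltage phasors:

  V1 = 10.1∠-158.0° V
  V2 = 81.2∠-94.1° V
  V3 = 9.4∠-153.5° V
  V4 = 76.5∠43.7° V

Step 1 — Convert each phasor to rectangular form:
  V1 = 10.1·(cos(-158.0°) + j·sin(-158.0°)) = -9.365 - j3.784 V
  V2 = 81.2·(cos(-94.1°) + j·sin(-94.1°)) = -5.806 - j80.99 V
  V3 = 9.4·(cos(-153.5°) + j·sin(-153.5°)) = -8.412 - j4.194 V
  V4 = 76.5·(cos(43.7°) + j·sin(43.7°)) = 55.31 + j52.85 V
Step 2 — Sum components: V_total = 31.72 - j36.12 V.
Step 3 — Convert to polar: |V_total| = 48.07 V, ∠V_total = -48.7°.

V_total = 48.07∠-48.7° V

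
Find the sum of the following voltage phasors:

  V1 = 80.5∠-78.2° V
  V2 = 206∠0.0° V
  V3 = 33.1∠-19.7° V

Step 1 — Convert each phasor to rectangular form:
  V1 = 80.5·(cos(-78.2°) + j·sin(-78.2°)) = 16.46 - j78.8 V
  V2 = 206·(cos(0.0°) + j·sin(0.0°)) = 206 V
  V3 = 33.1·(cos(-19.7°) + j·sin(-19.7°)) = 31.16 - j11.16 V
Step 2 — Sum components: V_total = 253.6 - j89.96 V.
Step 3 — Convert to polar: |V_total| = 269.1 V, ∠V_total = -19.5°.

V_total = 269.1∠-19.5° V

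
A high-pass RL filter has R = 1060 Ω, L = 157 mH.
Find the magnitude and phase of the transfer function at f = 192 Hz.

Step 1 — Angular frequency: ω = 2π·192 = 1206 rad/s.
Step 2 — Transfer function: H(jω) = jωL/(R + jωL).
Step 3 — Numerator jωL = j·189.4; denominator R + jωL = 1060 + j189.4.
Step 4 — H = 0.03094 + j0.1732.
Step 5 — Magnitude: |H| = 0.1759 (-15.1 dB); phase: φ = 79.9°.

|H| = 0.1759 (-15.1 dB), φ = 79.9°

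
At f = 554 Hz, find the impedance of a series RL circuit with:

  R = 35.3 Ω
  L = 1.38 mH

Step 1 — Angular frequency: ω = 2π·f = 2π·554 = 3481 rad/s.
Step 2 — Component impedances:
  R: Z = R = 35.3 Ω
  L: Z = jωL = j·3481·0.00138 = 0 + j4.804 Ω
Step 3 — Series combination: Z_total = R + L = 35.3 + j4.804 Ω = 35.63∠7.7° Ω.

Z = 35.3 + j4.804 Ω = 35.63∠7.7° Ω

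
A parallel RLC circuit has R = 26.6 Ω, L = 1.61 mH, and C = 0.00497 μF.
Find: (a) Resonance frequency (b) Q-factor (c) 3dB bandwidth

Step 1 — Resonance: ω₀ = 1/√(LC) = 1/√(0.00161·4.97e-09) = 3.535e+05 rad/s.
Step 2 — f₀ = ω₀/(2π) = 5.626e+04 Hz.
Step 3 — Parallel Q: Q = R/(ω₀L) = 26.6/(3.535e+05·0.00161) = 0.04674.
Step 4 — Bandwidth: Δω = ω₀/Q = 7.564e+06 rad/s; BW = Δω/(2π) = 1.204e+06 Hz.

(a) f₀ = 5.626e+04 Hz  (b) Q = 0.04674  (c) BW = 1.204e+06 Hz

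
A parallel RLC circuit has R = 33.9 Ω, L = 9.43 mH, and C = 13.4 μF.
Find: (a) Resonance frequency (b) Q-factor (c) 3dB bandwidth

Step 1 — Resonance: ω₀ = 1/√(LC) = 1/√(0.00943·1.34e-05) = 2813 rad/s.
Step 2 — f₀ = ω₀/(2π) = 447.7 Hz.
Step 3 — Parallel Q: Q = R/(ω₀L) = 33.9/(2813·0.00943) = 1.278.
Step 4 — Bandwidth: Δω = ω₀/Q = 2201 rad/s; BW = Δω/(2π) = 350.4 Hz.

(a) f₀ = 447.7 Hz  (b) Q = 1.278  (c) BW = 350.4 Hz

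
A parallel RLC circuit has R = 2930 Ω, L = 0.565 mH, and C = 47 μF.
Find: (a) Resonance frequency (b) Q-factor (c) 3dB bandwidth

Step 1 — Resonance: ω₀ = 1/√(LC) = 1/√(0.000565·4.7e-05) = 6137 rad/s.
Step 2 — f₀ = ω₀/(2π) = 976.7 Hz.
Step 3 — Parallel Q: Q = R/(ω₀L) = 2930/(6137·0.000565) = 845.1.
Step 4 — Bandwidth: Δω = ω₀/Q = 7.262 rad/s; BW = Δω/(2π) = 1.156 Hz.

(a) f₀ = 976.7 Hz  (b) Q = 845.1  (c) BW = 1.156 Hz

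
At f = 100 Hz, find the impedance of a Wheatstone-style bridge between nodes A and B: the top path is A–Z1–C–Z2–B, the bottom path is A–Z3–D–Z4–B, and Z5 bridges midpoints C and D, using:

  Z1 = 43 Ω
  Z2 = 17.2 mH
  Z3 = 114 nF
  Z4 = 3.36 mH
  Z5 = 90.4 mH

Step 1 — Angular frequency: ω = 2π·f = 2π·100 = 628.3 rad/s.
Step 2 — Component impedances:
  Z1: Z = R = 43 Ω
  Z2: Z = jωL = j·628.3·0.0172 = 0 + j10.81 Ω
  Z3: Z = 1/(jωC) = -j/(ω·C) = 0 - j1.396e+04 Ω
  Z4: Z = jωL = j·628.3·0.00336 = 0 + j2.111 Ω
  Z5: Z = jωL = j·628.3·0.0904 = 0 + j56.8 Ω
Step 3 — Bridge requires nodal analysis (the Z5 bridge couples midpoints C and D, so the two paths cannot be reduced to a simple series/parallel combination). Setting node B to ground and injecting 1 A at node A, the 3-node admittance system at A, C, D solves to V_A = Z_AB = 43.05 + j9.005 Ω = 43.99∠11.8° Ω.

Z = 43.05 + j9.005 Ω = 43.99∠11.8° Ω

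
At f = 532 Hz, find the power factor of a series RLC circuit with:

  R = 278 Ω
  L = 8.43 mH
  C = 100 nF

Step 1 — Angular frequency: ω = 2π·f = 2π·532 = 3343 rad/s.
Step 2 — Component impedances:
  R: Z = R = 278 Ω
  L: Z = jωL = j·3343·0.00843 = 0 + j28.18 Ω
  C: Z = 1/(jωC) = -j/(ω·C) = 0 - j2992 Ω
Step 3 — Series combination: Z_total = R + L + C = 278 - j2963 Ω = 2976∠-84.6° Ω.
Step 4 — Power factor: PF = cos(φ) = Re(Z)/|Z| = 278/2976.5 = 0.0934.
Step 5 — Type: Im(Z) = -2963 ⇒ leading (phase φ = -84.6°).

PF = 0.0934 (leading, φ = -84.6°)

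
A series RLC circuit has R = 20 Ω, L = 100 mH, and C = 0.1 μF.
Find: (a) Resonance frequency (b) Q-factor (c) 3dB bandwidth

Step 1 — Resonance: ω₀ = 1/√(LC) = 1/√(0.1·1e-07) = 1e+04 rad/s.
Step 2 — f₀ = ω₀/(2π) = 1592 Hz.
Step 3 — Series Q: Q = ω₀L/R = 1e+04·0.1/20 = 50.
Step 4 — Bandwidth: Δω = ω₀/Q = 200 rad/s; BW = Δω/(2π) = 31.83 Hz.

(a) f₀ = 1592 Hz  (b) Q = 50  (c) BW = 31.83 Hz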